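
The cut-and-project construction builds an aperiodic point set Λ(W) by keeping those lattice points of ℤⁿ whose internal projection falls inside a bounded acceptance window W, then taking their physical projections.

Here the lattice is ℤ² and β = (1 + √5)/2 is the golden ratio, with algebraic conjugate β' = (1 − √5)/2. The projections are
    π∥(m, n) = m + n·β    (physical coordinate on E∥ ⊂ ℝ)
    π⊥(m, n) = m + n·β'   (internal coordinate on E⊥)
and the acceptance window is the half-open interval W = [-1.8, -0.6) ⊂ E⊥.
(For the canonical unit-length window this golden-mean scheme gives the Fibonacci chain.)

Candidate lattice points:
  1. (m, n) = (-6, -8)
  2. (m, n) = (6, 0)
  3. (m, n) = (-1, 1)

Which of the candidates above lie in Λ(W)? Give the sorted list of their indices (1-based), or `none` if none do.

Numerically β ≈ 1.61803 and β' = −1/β ≈ -0.61803.
[1] lift (-6,-8): star map gives -1.05573; window check -1.8 ≤ -1.05573 < -0.6 is true → IN Λ
[2] lift (6,0): star map gives 6.00000; window check -1.8 ≤ 6.00000 < -0.6 is false → out
[3] lift (-1,1): star map gives -1.61803; window check -1.8 ≤ -1.61803 < -0.6 is true → IN Λ

1, 3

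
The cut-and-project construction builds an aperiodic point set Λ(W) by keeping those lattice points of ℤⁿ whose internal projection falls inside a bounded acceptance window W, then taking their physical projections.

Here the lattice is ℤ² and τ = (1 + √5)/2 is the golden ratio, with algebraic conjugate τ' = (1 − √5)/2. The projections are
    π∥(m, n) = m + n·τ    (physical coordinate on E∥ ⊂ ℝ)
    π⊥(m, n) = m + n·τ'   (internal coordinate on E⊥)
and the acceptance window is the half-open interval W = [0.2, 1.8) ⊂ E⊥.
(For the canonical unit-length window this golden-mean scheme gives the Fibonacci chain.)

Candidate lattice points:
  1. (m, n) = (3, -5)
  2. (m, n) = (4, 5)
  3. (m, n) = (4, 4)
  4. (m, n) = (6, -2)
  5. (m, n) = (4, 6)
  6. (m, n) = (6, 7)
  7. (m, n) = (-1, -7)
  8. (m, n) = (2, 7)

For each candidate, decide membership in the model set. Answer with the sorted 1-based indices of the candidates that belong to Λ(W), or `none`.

2, 3, 5, 6

Compute τ' = (1−√5)/2 = -0.6180, so π⊥(m,n) = m -0.6180·n.
candidate 1: (m,n)=(3,-5) → π∥ = 3-5·τ ≈ -5.0902, π⊥ = 3-5·τ' ≈ 6.0902 ∉ [0.2, 1.8) ⇒ out
candidate 2: (m,n)=(4,5) → π∥ = 4+5·τ ≈ 12.0902, π⊥ = 4+5·τ' ≈ 0.9098 ∈ [0.2, 1.8) ⇒ IN Λ
candidate 3: (m,n)=(4,4) → π∥ = 4+4·τ ≈ 10.4721, π⊥ = 4+4·τ' ≈ 1.5279 ∈ [0.2, 1.8) ⇒ IN Λ
candidate 4: (m,n)=(6,-2) → π∥ = 6-2·τ ≈ 2.7639, π⊥ = 6-2·τ' ≈ 7.2361 ∉ [0.2, 1.8) ⇒ out
candidate 5: (m,n)=(4,6) → π∥ = 4+6·τ ≈ 13.7082, π⊥ = 4+6·τ' ≈ 0.2918 ∈ [0.2, 1.8) ⇒ IN Λ
candidate 6: (m,n)=(6,7) → π∥ = 6+7·τ ≈ 17.3262, π⊥ = 6+7·τ' ≈ 1.6738 ∈ [0.2, 1.8) ⇒ IN Λ
candidate 7: (m,n)=(-1,-7) → π∥ = -1-7·τ ≈ -12.3262, π⊥ = -1-7·τ' ≈ 3.3262 ∉ [0.2, 1.8) ⇒ out
candidate 8: (m,n)=(2,7) → π∥ = 2+7·τ ≈ 13.3262, π⊥ = 2+7·τ' ≈ -2.3262 ∉ [0.2, 1.8) ⇒ out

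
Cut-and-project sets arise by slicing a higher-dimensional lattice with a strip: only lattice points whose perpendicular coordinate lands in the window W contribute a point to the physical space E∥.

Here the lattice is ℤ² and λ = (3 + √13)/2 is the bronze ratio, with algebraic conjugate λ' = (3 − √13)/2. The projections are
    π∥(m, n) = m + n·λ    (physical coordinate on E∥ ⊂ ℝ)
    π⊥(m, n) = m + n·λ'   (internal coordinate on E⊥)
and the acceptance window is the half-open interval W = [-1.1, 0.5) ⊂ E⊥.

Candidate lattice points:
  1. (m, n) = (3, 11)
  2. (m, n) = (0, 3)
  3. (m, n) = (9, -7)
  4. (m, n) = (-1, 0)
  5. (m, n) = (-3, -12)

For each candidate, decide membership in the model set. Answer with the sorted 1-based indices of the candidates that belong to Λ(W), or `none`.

λ' = (3−√13)/2 ≈ -0.302776.
#1 (3,11): internal coord 3 + (11)·λ' = -0.330532; -0.330532 ∈ [-1.1, 0.5) → IN Λ
#2 (0,3): internal coord 0 + (3)·λ' = -0.908327; -0.908327 ∈ [-1.1, 0.5) → IN Λ
#3 (9,-7): internal coord 9 + (-7)·λ' = +11.119429; +11.119429 ∉ [-1.1, 0.5) → out
#4 (-1,0): internal coord -1 + (0)·λ' = -1.000000; -1.000000 ∈ [-1.1, 0.5) → IN Λ
#5 (-3,-12): internal coord -3 + (-12)·λ' = +0.633308; +0.633308 ∉ [-1.1, 0.5) → out

1, 2, 4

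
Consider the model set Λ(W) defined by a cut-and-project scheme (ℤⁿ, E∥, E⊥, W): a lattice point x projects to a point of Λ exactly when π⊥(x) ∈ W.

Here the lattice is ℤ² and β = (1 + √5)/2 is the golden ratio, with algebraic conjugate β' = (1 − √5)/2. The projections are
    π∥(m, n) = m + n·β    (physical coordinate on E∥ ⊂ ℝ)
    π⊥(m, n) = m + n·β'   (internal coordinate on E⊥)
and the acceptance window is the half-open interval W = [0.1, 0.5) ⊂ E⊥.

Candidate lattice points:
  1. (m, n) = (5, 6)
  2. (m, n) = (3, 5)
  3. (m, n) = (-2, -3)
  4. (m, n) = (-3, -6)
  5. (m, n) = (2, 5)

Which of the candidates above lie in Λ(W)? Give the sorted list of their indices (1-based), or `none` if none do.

none

Compute β' = (1−√5)/2 = -0.618034, so π⊥(m,n) = m -0.618034·n.
candidate 1: (m,n)=(5,6) → π∥ = 5+6·β ≈ 14.708204, π⊥ = 5+6·β' ≈ 1.291796 ∉ [0.1, 0.5) ⇒ out
candidate 2: (m,n)=(3,5) → π∥ = 3+5·β ≈ 11.090170, π⊥ = 3+5·β' ≈ -0.090170 ∉ [0.1, 0.5) ⇒ out
candidate 3: (m,n)=(-2,-3) → π∥ = -2-3·β ≈ -6.854102, π⊥ = -2-3·β' ≈ -0.145898 ∉ [0.1, 0.5) ⇒ out
candidate 4: (m,n)=(-3,-6) → π∥ = -3-6·β ≈ -12.708204, π⊥ = -3-6·β' ≈ 0.708204 ∉ [0.1, 0.5) ⇒ out
candidate 5: (m,n)=(2,5) → π∥ = 2+5·β ≈ 10.090170, π⊥ = 2+5·β' ≈ -1.090170 ∉ [0.1, 0.5) ⇒ out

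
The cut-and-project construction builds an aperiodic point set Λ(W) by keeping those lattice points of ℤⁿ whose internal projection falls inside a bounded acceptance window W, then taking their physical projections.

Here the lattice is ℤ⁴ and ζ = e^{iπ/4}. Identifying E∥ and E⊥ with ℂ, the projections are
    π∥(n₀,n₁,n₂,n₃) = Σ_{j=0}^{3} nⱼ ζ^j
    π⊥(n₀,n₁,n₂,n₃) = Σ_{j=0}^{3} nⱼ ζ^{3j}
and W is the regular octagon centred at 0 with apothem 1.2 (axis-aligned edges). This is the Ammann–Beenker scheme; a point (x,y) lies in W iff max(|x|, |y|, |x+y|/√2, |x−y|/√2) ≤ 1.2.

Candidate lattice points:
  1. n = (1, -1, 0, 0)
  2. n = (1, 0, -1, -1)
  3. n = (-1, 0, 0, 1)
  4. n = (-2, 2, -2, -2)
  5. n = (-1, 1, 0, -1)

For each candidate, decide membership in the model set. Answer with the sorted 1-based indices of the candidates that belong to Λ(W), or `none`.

2, 3

Internal map: ζ^{3j} for j=0..3 gives (1,0), (−√2/2,√2/2), (0,−1), (√2/2,√2/2).
candidate 1: n = (1, -1, 0, 0) → π⊥ ≈ (+1.707107, -0.707107); max(|x|,|y|,|x±y|/√2) = 1.707107 > 1.2 ⇒ ∉ W
candidate 2: n = (1, 0, -1, -1) → π⊥ ≈ (+0.292893, +0.292893); max(|x|,|y|,|x±y|/√2) = 0.414214 ≤ 1.2 ⇒ ∈ W
candidate 3: n = (-1, 0, 0, 1) → π⊥ ≈ (-0.292893, +0.707107); max(|x|,|y|,|x±y|/√2) = 0.707107 ≤ 1.2 ⇒ ∈ W
candidate 4: n = (-2, 2, -2, -2) → π⊥ ≈ (-4.828427, +2.000000); max(|x|,|y|,|x±y|/√2) = 4.828427 > 1.2 ⇒ ∉ W
candidate 5: n = (-1, 1, 0, -1) → π⊥ ≈ (-2.414214, +0.000000); max(|x|,|y|,|x±y|/√2) = 2.414214 > 1.2 ⇒ ∉ W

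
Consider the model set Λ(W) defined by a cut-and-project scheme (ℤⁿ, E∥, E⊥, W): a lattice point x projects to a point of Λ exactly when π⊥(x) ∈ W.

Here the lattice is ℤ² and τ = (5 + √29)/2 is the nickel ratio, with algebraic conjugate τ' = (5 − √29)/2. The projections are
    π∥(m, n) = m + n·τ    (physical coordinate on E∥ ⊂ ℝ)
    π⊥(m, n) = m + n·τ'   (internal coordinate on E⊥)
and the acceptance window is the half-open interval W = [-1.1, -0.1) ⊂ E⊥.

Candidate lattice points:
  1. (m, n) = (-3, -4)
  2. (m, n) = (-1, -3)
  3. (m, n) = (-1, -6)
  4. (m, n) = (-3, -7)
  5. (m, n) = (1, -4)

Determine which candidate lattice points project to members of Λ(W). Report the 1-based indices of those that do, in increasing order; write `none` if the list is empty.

2

Numerically τ ≈ 5.192582 and τ' = −1/τ ≈ -0.192582.
candidate 1: (m,n)=(-3,-4) → π∥ = -3-4·τ ≈ -23.770330, π⊥ = -3-4·τ' ≈ -2.229670 ∉ [-1.1, -0.1) ⇒ out
candidate 2: (m,n)=(-1,-3) → π∥ = -1-3·τ ≈ -16.577747, π⊥ = -1-3·τ' ≈ -0.422253 ∈ [-1.1, -0.1) ⇒ IN Λ
candidate 3: (m,n)=(-1,-6) → π∥ = -1-6·τ ≈ -32.155494, π⊥ = -1-6·τ' ≈ 0.155494 ∉ [-1.1, -0.1) ⇒ out
candidate 4: (m,n)=(-3,-7) → π∥ = -3-7·τ ≈ -39.348077, π⊥ = -3-7·τ' ≈ -1.651923 ∉ [-1.1, -0.1) ⇒ out
candidate 5: (m,n)=(1,-4) → π∥ = 1-4·τ ≈ -19.770330, π⊥ = 1-4·τ' ≈ 1.770330 ∉ [-1.1, -0.1) ⇒ out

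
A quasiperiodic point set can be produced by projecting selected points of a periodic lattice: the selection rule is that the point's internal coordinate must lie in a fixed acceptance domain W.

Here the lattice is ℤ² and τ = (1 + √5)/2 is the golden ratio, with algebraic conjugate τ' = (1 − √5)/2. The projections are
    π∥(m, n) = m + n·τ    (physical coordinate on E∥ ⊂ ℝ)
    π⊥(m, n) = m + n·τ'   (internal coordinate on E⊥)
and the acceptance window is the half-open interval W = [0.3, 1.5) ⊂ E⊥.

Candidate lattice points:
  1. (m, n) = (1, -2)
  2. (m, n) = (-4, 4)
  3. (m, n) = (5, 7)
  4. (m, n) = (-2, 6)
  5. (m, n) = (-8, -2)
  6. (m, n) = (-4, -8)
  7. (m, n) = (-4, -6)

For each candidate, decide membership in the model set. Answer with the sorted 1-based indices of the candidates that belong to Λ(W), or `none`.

τ' = (1−√5)/2 ≈ -0.61803.
[1] lift (1,-2): star map gives 2.23607; window check 0.3 ≤ 2.23607 < 1.5 is false → out
[2] lift (-4,4): star map gives -6.47214; window check 0.3 ≤ -6.47214 < 1.5 is false → out
[3] lift (5,7): star map gives 0.67376; window check 0.3 ≤ 0.67376 < 1.5 is true → IN Λ
[4] lift (-2,6): star map gives -5.70820; window check 0.3 ≤ -5.70820 < 1.5 is false → out
[5] lift (-8,-2): star map gives -6.76393; window check 0.3 ≤ -6.76393 < 1.5 is false → out
[6] lift (-4,-8): star map gives 0.94427; window check 0.3 ≤ 0.94427 < 1.5 is true → IN Λ
[7] lift (-4,-6): star map gives -0.29180; window check 0.3 ≤ -0.29180 < 1.5 is false → out

3, 6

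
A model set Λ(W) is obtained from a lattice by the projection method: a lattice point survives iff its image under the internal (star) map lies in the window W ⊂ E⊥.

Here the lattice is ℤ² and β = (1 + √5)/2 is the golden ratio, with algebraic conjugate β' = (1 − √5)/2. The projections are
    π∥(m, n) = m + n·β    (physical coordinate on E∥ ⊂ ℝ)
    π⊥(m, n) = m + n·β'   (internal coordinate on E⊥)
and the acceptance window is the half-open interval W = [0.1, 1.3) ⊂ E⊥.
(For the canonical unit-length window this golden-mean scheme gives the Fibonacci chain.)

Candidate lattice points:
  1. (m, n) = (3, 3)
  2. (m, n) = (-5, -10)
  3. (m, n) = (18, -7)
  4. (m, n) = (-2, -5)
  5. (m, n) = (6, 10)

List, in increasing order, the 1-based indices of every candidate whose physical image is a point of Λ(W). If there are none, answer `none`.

β' = (1−√5)/2 ≈ -0.6180.
#1 (3,3): internal coord 3 + (3)·β' = +1.1459; +1.1459 ∈ [0.1, 1.3) → IN Λ
#2 (-5,-10): internal coord -5 + (-10)·β' = +1.1803; +1.1803 ∈ [0.1, 1.3) → IN Λ
#3 (18,-7): internal coord 18 + (-7)·β' = +22.3262; +22.3262 ∉ [0.1, 1.3) → out
#4 (-2,-5): internal coord -2 + (-5)·β' = +1.0902; +1.0902 ∈ [0.1, 1.3) → IN Λ
#5 (6,10): internal coord 6 + (10)·β' = -0.1803; -0.1803 ∉ [0.1, 1.3) → out

1, 2, 4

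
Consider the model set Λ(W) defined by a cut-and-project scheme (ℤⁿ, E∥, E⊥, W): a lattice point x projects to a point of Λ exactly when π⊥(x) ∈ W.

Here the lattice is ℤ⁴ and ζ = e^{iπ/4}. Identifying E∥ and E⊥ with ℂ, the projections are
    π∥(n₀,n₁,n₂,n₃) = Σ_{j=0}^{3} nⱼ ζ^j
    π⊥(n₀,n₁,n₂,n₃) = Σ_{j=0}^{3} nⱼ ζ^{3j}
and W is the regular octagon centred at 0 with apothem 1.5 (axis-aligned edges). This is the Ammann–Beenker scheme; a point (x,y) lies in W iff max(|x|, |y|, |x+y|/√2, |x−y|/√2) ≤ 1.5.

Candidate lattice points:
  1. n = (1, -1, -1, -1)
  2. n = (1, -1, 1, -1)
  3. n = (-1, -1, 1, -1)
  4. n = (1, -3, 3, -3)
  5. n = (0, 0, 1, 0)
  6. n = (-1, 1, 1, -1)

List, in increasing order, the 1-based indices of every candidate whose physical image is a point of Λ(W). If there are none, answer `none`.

π⊥(n) = n₀ + n₁ζ³ + n₂ζ⁶ + n₃ζ⁹ where ζ = e^{iπ/4}.
#1 (1, -1, -1, -1): internal (1.0000, -0.4142); octagon support 1.0000 vs apothem 1.5 → ∈ W
#2 (1, -1, 1, -1): internal (1.0000, -2.4142); octagon support 2.4142 vs apothem 1.5 → ∉ W
#3 (-1, -1, 1, -1): internal (-1.0000, -2.4142); octagon support 2.4142 vs apothem 1.5 → ∉ W
#4 (1, -3, 3, -3): internal (1.0000, -7.2426); octagon support 7.2426 vs apothem 1.5 → ∉ W
#5 (0, 0, 1, 0): internal (0.0000, -1.0000); octagon support 1.0000 vs apothem 1.5 → ∈ W
#6 (-1, 1, 1, -1): internal (-2.4142, -1.0000); octagon support 2.4142 vs apothem 1.5 → ∉ W

1, 5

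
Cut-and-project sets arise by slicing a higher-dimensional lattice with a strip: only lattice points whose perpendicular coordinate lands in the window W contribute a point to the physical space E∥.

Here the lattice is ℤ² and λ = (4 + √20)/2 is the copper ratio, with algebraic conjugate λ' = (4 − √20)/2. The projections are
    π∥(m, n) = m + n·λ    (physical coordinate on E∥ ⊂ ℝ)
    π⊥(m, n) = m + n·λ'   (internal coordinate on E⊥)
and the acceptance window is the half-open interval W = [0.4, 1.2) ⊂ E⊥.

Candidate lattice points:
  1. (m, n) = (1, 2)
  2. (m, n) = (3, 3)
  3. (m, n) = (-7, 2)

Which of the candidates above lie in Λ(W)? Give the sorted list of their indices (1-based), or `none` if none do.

1

Compute λ' = (4−√20)/2 = -0.23607, so π⊥(m,n) = m -0.23607·n.
#1 (1,2): internal coord 1 + (2)·λ' = +0.52786; +0.52786 ∈ [0.4, 1.2) → IN Λ
#2 (3,3): internal coord 3 + (3)·λ' = +2.29180; +2.29180 ∉ [0.4, 1.2) → out
#3 (-7,2): internal coord -7 + (2)·λ' = -7.47214; -7.47214 ∉ [0.4, 1.2) → out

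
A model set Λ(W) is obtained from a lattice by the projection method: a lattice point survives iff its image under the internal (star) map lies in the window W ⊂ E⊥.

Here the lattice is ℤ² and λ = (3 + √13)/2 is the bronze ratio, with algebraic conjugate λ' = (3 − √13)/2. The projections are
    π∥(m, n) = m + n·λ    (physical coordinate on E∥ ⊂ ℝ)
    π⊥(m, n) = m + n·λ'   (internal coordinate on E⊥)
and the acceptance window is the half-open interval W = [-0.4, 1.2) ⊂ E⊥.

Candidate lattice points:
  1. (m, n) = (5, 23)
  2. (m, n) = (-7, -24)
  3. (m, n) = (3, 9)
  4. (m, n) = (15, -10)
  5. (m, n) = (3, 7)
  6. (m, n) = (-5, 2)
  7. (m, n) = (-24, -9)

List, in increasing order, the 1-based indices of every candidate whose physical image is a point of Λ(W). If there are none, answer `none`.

2, 3, 5

Numerically λ ≈ 3.30278 and λ' = −1/λ ≈ -0.30278.
candidate 1: (m,n)=(5,23) → π∥ = 5+23·λ ≈ 80.96384, π⊥ = 5+23·λ' ≈ -1.96384 ∉ [-0.4, 1.2) ⇒ out
candidate 2: (m,n)=(-7,-24) → π∥ = -7-24·λ ≈ -86.26662, π⊥ = -7-24·λ' ≈ 0.26662 ∈ [-0.4, 1.2) ⇒ IN Λ
candidate 3: (m,n)=(3,9) → π∥ = 3+9·λ ≈ 32.72498, π⊥ = 3+9·λ' ≈ 0.27502 ∈ [-0.4, 1.2) ⇒ IN Λ
candidate 4: (m,n)=(15,-10) → π∥ = 15-10·λ ≈ -18.02776, π⊥ = 15-10·λ' ≈ 18.02776 ∉ [-0.4, 1.2) ⇒ out
candidate 5: (m,n)=(3,7) → π∥ = 3+7·λ ≈ 26.11943, π⊥ = 3+7·λ' ≈ 0.88057 ∈ [-0.4, 1.2) ⇒ IN Λ
candidate 6: (m,n)=(-5,2) → π∥ = -5+2·λ ≈ 1.60555, π⊥ = -5+2·λ' ≈ -5.60555 ∉ [-0.4, 1.2) ⇒ out
candidate 7: (m,n)=(-24,-9) → π∥ = -24-9·λ ≈ -53.72498, π⊥ = -24-9·λ' ≈ -21.27502 ∉ [-0.4, 1.2) ⇒ out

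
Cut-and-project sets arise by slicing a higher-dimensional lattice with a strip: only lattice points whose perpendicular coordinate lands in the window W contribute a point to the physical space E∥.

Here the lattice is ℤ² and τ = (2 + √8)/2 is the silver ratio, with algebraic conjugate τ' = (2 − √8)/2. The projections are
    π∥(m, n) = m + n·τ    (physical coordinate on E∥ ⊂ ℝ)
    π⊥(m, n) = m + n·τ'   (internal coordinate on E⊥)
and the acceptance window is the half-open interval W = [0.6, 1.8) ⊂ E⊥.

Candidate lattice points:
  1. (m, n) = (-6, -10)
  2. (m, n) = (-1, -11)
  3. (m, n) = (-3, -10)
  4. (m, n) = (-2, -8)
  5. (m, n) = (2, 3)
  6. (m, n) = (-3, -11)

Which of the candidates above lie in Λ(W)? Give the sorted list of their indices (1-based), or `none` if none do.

3, 4, 5, 6

τ' = (2−√8)/2 ≈ -0.414214.
candidate 1: (m,n)=(-6,-10) → π∥ = -6-10·τ ≈ -30.142136, π⊥ = -6-10·τ' ≈ -1.857864 ∉ [0.6, 1.8) ⇒ out
candidate 2: (m,n)=(-1,-11) → π∥ = -1-11·τ ≈ -27.556349, π⊥ = -1-11·τ' ≈ 3.556349 ∉ [0.6, 1.8) ⇒ out
candidate 3: (m,n)=(-3,-10) → π∥ = -3-10·τ ≈ -27.142136, π⊥ = -3-10·τ' ≈ 1.142136 ∈ [0.6, 1.8) ⇒ IN Λ
candidate 4: (m,n)=(-2,-8) → π∥ = -2-8·τ ≈ -21.313708, π⊥ = -2-8·τ' ≈ 1.313708 ∈ [0.6, 1.8) ⇒ IN Λ
candidate 5: (m,n)=(2,3) → π∥ = 2+3·τ ≈ 9.242641, π⊥ = 2+3·τ' ≈ 0.757359 ∈ [0.6, 1.8) ⇒ IN Λ
candidate 6: (m,n)=(-3,-11) → π∥ = -3-11·τ ≈ -29.556349, π⊥ = -3-11·τ' ≈ 1.556349 ∈ [0.6, 1.8) ⇒ IN Λ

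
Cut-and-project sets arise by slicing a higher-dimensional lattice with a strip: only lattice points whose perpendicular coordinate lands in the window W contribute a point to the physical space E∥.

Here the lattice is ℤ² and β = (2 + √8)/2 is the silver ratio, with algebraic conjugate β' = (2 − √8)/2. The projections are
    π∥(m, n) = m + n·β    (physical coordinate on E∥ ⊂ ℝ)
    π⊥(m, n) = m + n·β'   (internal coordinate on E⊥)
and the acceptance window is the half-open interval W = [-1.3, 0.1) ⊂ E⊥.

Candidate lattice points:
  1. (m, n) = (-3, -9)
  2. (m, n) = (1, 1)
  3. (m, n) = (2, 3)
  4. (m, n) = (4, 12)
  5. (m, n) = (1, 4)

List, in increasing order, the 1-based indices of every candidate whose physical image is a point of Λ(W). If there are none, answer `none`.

4, 5

β' = (2−√8)/2 ≈ -0.414214.
#1 (-3,-9): internal coord -3 + (-9)·β' = +0.727922; +0.727922 ∉ [-1.3, 0.1) → out
#2 (1,1): internal coord 1 + (1)·β' = +0.585786; +0.585786 ∉ [-1.3, 0.1) → out
#3 (2,3): internal coord 2 + (3)·β' = +0.757359; +0.757359 ∉ [-1.3, 0.1) → out
#4 (4,12): internal coord 4 + (12)·β' = -0.970563; -0.970563 ∈ [-1.3, 0.1) → IN Λ
#5 (1,4): internal coord 1 + (4)·β' = -0.656854; -0.656854 ∈ [-1.3, 0.1) → IN Λ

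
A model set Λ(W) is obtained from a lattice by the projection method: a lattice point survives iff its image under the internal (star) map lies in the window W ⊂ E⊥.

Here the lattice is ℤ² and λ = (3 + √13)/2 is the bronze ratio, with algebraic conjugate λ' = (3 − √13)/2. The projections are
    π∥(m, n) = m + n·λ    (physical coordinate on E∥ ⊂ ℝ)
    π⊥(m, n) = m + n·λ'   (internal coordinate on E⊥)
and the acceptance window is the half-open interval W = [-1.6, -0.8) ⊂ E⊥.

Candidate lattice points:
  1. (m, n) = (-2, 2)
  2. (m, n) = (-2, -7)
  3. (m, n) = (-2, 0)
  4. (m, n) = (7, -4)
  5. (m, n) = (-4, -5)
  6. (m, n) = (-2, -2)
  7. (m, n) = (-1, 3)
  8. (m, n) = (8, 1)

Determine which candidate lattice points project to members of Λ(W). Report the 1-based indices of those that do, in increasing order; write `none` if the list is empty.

6

Compute λ' = (3−√13)/2 = -0.3028, so π⊥(m,n) = m -0.3028·n.
candidate 1: (m,n)=(-2,2) → π∥ = -2+2·λ ≈ 4.6056, π⊥ = -2+2·λ' ≈ -2.6056 ∉ [-1.6, -0.8) ⇒ out
candidate 2: (m,n)=(-2,-7) → π∥ = -2-7·λ ≈ -25.1194, π⊥ = -2-7·λ' ≈ 0.1194 ∉ [-1.6, -0.8) ⇒ out
candidate 3: (m,n)=(-2,0) → π∥ = -2+0·λ ≈ -2.0000, π⊥ = -2+0·λ' ≈ -2.0000 ∉ [-1.6, -0.8) ⇒ out
candidate 4: (m,n)=(7,-4) → π∥ = 7-4·λ ≈ -6.2111, π⊥ = 7-4·λ' ≈ 8.2111 ∉ [-1.6, -0.8) ⇒ out
candidate 5: (m,n)=(-4,-5) → π∥ = -4-5·λ ≈ -20.5139, π⊥ = -4-5·λ' ≈ -2.4861 ∉ [-1.6, -0.8) ⇒ out
candidate 6: (m,n)=(-2,-2) → π∥ = -2-2·λ ≈ -8.6056, π⊥ = -2-2·λ' ≈ -1.3944 ∈ [-1.6, -0.8) ⇒ IN Λ
candidate 7: (m,n)=(-1,3) → π∥ = -1+3·λ ≈ 8.9083, π⊥ = -1+3·λ' ≈ -1.9083 ∉ [-1.6, -0.8) ⇒ out
candidate 8: (m,n)=(8,1) → π∥ = 8+1·λ ≈ 11.3028, π⊥ = 8+1·λ' ≈ 7.6972 ∉ [-1.6, -0.8) ⇒ out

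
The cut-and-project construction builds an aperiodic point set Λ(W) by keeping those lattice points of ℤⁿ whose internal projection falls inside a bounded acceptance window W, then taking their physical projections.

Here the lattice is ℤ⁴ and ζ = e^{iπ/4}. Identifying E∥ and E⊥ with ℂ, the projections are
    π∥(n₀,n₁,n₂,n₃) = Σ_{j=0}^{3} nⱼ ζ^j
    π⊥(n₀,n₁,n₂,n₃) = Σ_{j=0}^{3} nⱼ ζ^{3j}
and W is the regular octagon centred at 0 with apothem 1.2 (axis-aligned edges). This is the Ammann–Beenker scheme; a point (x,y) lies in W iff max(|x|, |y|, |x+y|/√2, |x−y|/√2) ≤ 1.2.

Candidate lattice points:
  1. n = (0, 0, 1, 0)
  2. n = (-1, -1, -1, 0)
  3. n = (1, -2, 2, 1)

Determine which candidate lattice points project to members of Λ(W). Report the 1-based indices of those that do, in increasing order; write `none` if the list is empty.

Internal map: ζ^{3j} for j=0..3 gives (1,0), (−√2/2,√2/2), (0,−1), (√2/2,√2/2).
#1 (0, 0, 1, 0): internal (0.0000, -1.0000); octagon support 1.0000 vs apothem 1.2 → ∈ W
#2 (-1, -1, -1, 0): internal (-0.2929, 0.2929); octagon support 0.4142 vs apothem 1.2 → ∈ W
#3 (1, -2, 2, 1): internal (3.1213, -2.7071); octagon support 4.1213 vs apothem 1.2 → ∉ W

1, 2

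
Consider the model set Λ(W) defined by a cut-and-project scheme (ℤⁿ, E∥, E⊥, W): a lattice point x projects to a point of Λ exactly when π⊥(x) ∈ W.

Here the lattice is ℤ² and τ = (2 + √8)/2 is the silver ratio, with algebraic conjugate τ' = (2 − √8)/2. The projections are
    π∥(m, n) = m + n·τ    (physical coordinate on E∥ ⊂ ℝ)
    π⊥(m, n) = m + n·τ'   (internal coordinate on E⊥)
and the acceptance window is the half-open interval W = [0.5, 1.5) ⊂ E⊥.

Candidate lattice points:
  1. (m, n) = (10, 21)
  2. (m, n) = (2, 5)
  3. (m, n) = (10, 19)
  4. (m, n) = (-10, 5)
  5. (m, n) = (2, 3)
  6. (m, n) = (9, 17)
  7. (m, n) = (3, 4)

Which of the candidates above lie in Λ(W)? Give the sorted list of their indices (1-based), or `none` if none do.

1, 5, 7

τ' = (2−√8)/2 ≈ -0.414214.
#1 (10,21): internal coord 10 + (21)·τ' = +1.301515; +1.301515 ∈ [0.5, 1.5) → IN Λ
#2 (2,5): internal coord 2 + (5)·τ' = -0.071068; -0.071068 ∉ [0.5, 1.5) → out
#3 (10,19): internal coord 10 + (19)·τ' = +2.129942; +2.129942 ∉ [0.5, 1.5) → out
#4 (-10,5): internal coord -10 + (5)·τ' = -12.071068; -12.071068 ∉ [0.5, 1.5) → out
#5 (2,3): internal coord 2 + (3)·τ' = +0.757359; +0.757359 ∈ [0.5, 1.5) → IN Λ
#6 (9,17): internal coord 9 + (17)·τ' = +1.958369; +1.958369 ∉ [0.5, 1.5) → out
#7 (3,4): internal coord 3 + (4)·τ' = +1.343146; +1.343146 ∈ [0.5, 1.5) → IN Λ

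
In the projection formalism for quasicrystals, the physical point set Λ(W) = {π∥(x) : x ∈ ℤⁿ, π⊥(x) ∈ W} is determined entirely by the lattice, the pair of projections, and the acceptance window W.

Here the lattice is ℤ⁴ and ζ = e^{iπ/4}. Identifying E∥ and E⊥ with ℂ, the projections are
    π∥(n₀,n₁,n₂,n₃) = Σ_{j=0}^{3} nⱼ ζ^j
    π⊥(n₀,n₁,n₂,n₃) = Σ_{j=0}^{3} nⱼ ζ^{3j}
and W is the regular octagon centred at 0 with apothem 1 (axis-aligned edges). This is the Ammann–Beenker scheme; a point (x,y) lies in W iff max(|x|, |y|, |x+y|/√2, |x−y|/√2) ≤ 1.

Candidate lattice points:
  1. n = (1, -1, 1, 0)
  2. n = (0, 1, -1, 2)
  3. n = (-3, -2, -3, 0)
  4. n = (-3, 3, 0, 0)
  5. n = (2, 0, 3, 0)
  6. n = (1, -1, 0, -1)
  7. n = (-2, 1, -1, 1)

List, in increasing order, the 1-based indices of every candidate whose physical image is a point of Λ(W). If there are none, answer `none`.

none

π⊥(n) = n₀ + n₁ζ³ + n₂ζ⁶ + n₃ζ⁹ where ζ = e^{iπ/4}.
candidate 1: n = (1, -1, 1, 0) → π⊥ ≈ (+1.707107, -1.707107); max(|x|,|y|,|x±y|/√2) = 2.414214 > 1 ⇒ ∉ W
candidate 2: n = (0, 1, -1, 2) → π⊥ ≈ (+0.707107, +3.121320); max(|x|,|y|,|x±y|/√2) = 3.121320 > 1 ⇒ ∉ W
candidate 3: n = (-3, -2, -3, 0) → π⊥ ≈ (-1.585786, +1.585786); max(|x|,|y|,|x±y|/√2) = 2.242641 > 1 ⇒ ∉ W
candidate 4: n = (-3, 3, 0, 0) → π⊥ ≈ (-5.121320, +2.121320); max(|x|,|y|,|x±y|/√2) = 5.121320 > 1 ⇒ ∉ W
candidate 5: n = (2, 0, 3, 0) → π⊥ ≈ (+2.000000, -3.000000); max(|x|,|y|,|x±y|/√2) = 3.535534 > 1 ⇒ ∉ W
candidate 6: n = (1, -1, 0, -1) → π⊥ ≈ (+1.000000, -1.414214); max(|x|,|y|,|x±y|/√2) = 1.707107 > 1 ⇒ ∉ W
candidate 7: n = (-2, 1, -1, 1) → π⊥ ≈ (-2.000000, +2.414214); max(|x|,|y|,|x±y|/√2) = 3.121320 > 1 ⇒ ∉ W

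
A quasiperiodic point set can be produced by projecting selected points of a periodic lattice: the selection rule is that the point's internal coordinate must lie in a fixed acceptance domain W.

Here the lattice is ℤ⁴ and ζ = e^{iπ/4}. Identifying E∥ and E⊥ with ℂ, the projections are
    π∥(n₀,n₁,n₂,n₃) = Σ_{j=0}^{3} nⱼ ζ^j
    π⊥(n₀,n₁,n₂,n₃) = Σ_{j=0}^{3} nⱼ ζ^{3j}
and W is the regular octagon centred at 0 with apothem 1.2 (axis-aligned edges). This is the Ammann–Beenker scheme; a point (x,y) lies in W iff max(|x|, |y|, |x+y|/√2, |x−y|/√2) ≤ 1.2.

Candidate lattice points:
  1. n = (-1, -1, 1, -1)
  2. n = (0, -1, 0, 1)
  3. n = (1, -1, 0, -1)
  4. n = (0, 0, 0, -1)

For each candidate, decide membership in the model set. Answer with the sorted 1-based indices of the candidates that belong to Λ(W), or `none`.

4

π⊥(n) = n₀ + n₁ζ³ + n₂ζ⁶ + n₃ζ⁹ where ζ = e^{iπ/4}.
candidate 1: n = (-1, -1, 1, -1) → π⊥ ≈ (-1.00000, -2.41421); max(|x|,|y|,|x±y|/√2) = 2.41421 > 1.2 ⇒ ∉ W
candidate 2: n = (0, -1, 0, 1) → π⊥ ≈ (+1.41421, +0.00000); max(|x|,|y|,|x±y|/√2) = 1.41421 > 1.2 ⇒ ∉ W
candidate 3: n = (1, -1, 0, -1) → π⊥ ≈ (+1.00000, -1.41421); max(|x|,|y|,|x±y|/√2) = 1.70711 > 1.2 ⇒ ∉ W
candidate 4: n = (0, 0, 0, -1) → π⊥ ≈ (-0.70711, -0.70711); max(|x|,|y|,|x±y|/√2) = 1.00000 ≤ 1.2 ⇒ ∈ W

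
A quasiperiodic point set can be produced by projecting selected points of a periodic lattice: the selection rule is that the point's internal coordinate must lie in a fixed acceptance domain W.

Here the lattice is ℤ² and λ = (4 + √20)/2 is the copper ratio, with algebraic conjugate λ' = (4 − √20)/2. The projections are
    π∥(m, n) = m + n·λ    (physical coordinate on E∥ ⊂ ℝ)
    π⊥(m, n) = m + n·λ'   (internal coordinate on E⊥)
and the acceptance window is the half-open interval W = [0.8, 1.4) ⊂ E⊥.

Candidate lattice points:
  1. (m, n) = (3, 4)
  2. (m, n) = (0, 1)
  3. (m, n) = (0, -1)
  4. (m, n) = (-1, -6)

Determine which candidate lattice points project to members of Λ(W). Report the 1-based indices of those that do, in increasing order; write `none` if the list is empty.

none

Numerically λ ≈ 4.23607 and λ' = −1/λ ≈ -0.23607.
[1] lift (3,4): star map gives 2.05573; window check 0.8 ≤ 2.05573 < 1.4 is false → out
[2] lift (0,1): star map gives -0.23607; window check 0.8 ≤ -0.23607 < 1.4 is false → out
[3] lift (0,-1): star map gives 0.23607; window check 0.8 ≤ 0.23607 < 1.4 is false → out
[4] lift (-1,-6): star map gives 0.41641; window check 0.8 ≤ 0.41641 < 1.4 is false → out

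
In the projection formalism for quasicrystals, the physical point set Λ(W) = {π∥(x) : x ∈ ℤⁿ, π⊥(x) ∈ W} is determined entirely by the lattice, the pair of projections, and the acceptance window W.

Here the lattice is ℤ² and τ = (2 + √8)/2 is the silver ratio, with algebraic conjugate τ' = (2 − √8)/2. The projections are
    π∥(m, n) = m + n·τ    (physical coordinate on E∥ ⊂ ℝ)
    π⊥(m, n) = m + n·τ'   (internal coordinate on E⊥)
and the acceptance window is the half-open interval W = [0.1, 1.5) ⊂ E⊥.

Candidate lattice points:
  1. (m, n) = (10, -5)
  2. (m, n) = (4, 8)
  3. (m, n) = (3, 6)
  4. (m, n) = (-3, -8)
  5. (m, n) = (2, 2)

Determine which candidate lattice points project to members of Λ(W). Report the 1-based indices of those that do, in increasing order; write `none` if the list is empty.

Compute τ' = (2−√8)/2 = -0.41421, so π⊥(m,n) = m -0.41421·n.
[1] lift (10,-5): star map gives 12.07107; window check 0.1 ≤ 12.07107 < 1.5 is false → out
[2] lift (4,8): star map gives 0.68629; window check 0.1 ≤ 0.68629 < 1.5 is true → IN Λ
[3] lift (3,6): star map gives 0.51472; window check 0.1 ≤ 0.51472 < 1.5 is true → IN Λ
[4] lift (-3,-8): star map gives 0.31371; window check 0.1 ≤ 0.31371 < 1.5 is true → IN Λ
[5] lift (2,2): star map gives 1.17157; window check 0.1 ≤ 1.17157 < 1.5 is true → IN Λ

2, 3, 4, 5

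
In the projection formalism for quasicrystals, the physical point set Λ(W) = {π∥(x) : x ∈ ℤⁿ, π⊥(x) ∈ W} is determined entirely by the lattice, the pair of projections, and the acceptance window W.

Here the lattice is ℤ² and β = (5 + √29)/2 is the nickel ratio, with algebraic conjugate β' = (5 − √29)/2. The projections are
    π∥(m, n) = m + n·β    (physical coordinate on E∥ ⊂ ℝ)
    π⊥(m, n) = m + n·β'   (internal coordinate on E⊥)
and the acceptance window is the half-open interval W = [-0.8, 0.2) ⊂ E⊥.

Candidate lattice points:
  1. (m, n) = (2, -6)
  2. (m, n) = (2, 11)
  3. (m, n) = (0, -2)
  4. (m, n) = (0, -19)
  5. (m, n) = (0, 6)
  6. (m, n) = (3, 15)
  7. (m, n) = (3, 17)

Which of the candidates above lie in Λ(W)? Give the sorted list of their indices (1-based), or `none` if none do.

β' = (5−√29)/2 ≈ -0.192582.
#1 (2,-6): internal coord 2 + (-6)·β' = +3.155494; +3.155494 ∉ [-0.8, 0.2) → out
#2 (2,11): internal coord 2 + (11)·β' = -0.118406; -0.118406 ∈ [-0.8, 0.2) → IN Λ
#3 (0,-2): internal coord 0 + (-2)·β' = +0.385165; +0.385165 ∉ [-0.8, 0.2) → out
#4 (0,-19): internal coord 0 + (-19)·β' = +3.659066; +3.659066 ∉ [-0.8, 0.2) → out
#5 (0,6): internal coord 0 + (6)·β' = -1.155494; -1.155494 ∉ [-0.8, 0.2) → out
#6 (3,15): internal coord 3 + (15)·β' = +0.111264; +0.111264 ∈ [-0.8, 0.2) → IN Λ
#7 (3,17): internal coord 3 + (17)·β' = -0.273901; -0.273901 ∈ [-0.8, 0.2) → IN Λ

2, 6, 7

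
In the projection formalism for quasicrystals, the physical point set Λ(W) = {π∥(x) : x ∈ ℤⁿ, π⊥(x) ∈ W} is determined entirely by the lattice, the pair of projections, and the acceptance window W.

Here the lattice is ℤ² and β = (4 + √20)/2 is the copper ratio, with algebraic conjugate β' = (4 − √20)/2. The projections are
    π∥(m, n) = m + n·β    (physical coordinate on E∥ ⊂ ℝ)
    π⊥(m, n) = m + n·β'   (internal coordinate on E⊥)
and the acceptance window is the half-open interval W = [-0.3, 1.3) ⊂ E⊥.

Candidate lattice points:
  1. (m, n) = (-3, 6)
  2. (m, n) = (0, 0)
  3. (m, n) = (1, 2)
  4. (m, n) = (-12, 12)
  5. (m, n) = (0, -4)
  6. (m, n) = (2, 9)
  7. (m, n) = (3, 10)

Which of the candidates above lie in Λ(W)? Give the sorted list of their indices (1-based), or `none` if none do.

2, 3, 5, 6, 7

Compute β' = (4−√20)/2 = -0.23607, so π⊥(m,n) = m -0.23607·n.
candidate 1: (m,n)=(-3,6) → π∥ = -3+6·β ≈ 22.41641, π⊥ = -3+6·β' ≈ -4.41641 ∉ [-0.3, 1.3) ⇒ out
candidate 2: (m,n)=(0,0) → π∥ = 0+0·β ≈ 0.00000, π⊥ = 0+0·β' ≈ 0.00000 ∈ [-0.3, 1.3) ⇒ IN Λ
candidate 3: (m,n)=(1,2) → π∥ = 1+2·β ≈ 9.47214, π⊥ = 1+2·β' ≈ 0.52786 ∈ [-0.3, 1.3) ⇒ IN Λ
candidate 4: (m,n)=(-12,12) → π∥ = -12+12·β ≈ 38.83282, π⊥ = -12+12·β' ≈ -14.83282 ∉ [-0.3, 1.3) ⇒ out
candidate 5: (m,n)=(0,-4) → π∥ = 0-4·β ≈ -16.94427, π⊥ = 0-4·β' ≈ 0.94427 ∈ [-0.3, 1.3) ⇒ IN Λ
candidate 6: (m,n)=(2,9) → π∥ = 2+9·β ≈ 40.12461, π⊥ = 2+9·β' ≈ -0.12461 ∈ [-0.3, 1.3) ⇒ IN Λ
candidate 7: (m,n)=(3,10) → π∥ = 3+10·β ≈ 45.36068, π⊥ = 3+10·β' ≈ 0.63932 ∈ [-0.3, 1.3) ⇒ IN Λ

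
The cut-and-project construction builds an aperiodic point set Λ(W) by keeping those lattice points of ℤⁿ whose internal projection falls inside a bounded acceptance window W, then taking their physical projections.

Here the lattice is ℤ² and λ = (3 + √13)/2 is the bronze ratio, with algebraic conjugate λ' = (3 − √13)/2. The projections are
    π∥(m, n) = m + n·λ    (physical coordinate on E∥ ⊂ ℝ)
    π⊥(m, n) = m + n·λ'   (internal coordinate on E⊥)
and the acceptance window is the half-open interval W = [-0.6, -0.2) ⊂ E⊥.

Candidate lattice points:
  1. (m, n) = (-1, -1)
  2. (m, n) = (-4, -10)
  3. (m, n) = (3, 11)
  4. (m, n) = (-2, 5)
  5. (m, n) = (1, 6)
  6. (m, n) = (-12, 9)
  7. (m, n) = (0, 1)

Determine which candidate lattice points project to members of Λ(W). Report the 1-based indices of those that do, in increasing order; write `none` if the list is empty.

3, 7

λ' = (3−√13)/2 ≈ -0.302776.
[1] lift (-1,-1): star map gives -0.697224; window check -0.6 ≤ -0.697224 < -0.2 is false → out
[2] lift (-4,-10): star map gives -0.972244; window check -0.6 ≤ -0.972244 < -0.2 is false → out
[3] lift (3,11): star map gives -0.330532; window check -0.6 ≤ -0.330532 < -0.2 is true → IN Λ
[4] lift (-2,5): star map gives -3.513878; window check -0.6 ≤ -3.513878 < -0.2 is false → out
[5] lift (1,6): star map gives -0.816654; window check -0.6 ≤ -0.816654 < -0.2 is false → out
[6] lift (-12,9): star map gives -14.724981; window check -0.6 ≤ -14.724981 < -0.2 is false → out
[7] lift (0,1): star map gives -0.302776; window check -0.6 ≤ -0.302776 < -0.2 is true → IN Λ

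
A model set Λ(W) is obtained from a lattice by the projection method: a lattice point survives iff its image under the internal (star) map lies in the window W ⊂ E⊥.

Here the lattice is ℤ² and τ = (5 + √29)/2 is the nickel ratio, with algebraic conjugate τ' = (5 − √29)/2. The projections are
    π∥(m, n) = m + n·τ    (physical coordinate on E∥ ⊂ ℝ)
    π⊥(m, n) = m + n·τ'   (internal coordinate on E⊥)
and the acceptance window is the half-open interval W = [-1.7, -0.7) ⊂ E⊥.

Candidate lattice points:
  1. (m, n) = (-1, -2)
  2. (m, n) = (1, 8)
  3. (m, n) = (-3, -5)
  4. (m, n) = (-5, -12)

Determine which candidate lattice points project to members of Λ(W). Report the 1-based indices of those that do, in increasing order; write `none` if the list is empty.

Compute τ' = (5−√29)/2 = -0.192582, so π⊥(m,n) = m -0.192582·n.
#1 (-1,-2): internal coord -1 + (-2)·τ' = -0.614835; -0.614835 ∉ [-1.7, -0.7) → out
#2 (1,8): internal coord 1 + (8)·τ' = -0.540659; -0.540659 ∉ [-1.7, -0.7) → out
#3 (-3,-5): internal coord -3 + (-5)·τ' = -2.037088; -2.037088 ∉ [-1.7, -0.7) → out
#4 (-5,-12): internal coord -5 + (-12)·τ' = -2.689011; -2.689011 ∉ [-1.7, -0.7) → out

none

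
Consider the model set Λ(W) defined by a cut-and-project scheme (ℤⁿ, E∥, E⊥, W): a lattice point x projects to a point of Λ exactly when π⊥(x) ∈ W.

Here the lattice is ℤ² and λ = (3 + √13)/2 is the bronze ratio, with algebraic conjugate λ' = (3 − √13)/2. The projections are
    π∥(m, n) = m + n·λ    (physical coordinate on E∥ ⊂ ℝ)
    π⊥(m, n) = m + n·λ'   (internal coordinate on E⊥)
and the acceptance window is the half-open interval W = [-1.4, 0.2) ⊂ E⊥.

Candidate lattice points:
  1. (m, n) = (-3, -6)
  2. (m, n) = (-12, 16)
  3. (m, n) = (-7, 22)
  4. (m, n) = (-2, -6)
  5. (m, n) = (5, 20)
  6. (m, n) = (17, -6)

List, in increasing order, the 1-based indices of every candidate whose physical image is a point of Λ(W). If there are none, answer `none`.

1, 4, 5

λ' = (3−√13)/2 ≈ -0.302776.
candidate 1: (m,n)=(-3,-6) → π∥ = -3-6·λ ≈ -22.816654, π⊥ = -3-6·λ' ≈ -1.183346 ∈ [-1.4, 0.2) ⇒ IN Λ
candidate 2: (m,n)=(-12,16) → π∥ = -12+16·λ ≈ 40.844410, π⊥ = -12+16·λ' ≈ -16.844410 ∉ [-1.4, 0.2) ⇒ out
candidate 3: (m,n)=(-7,22) → π∥ = -7+22·λ ≈ 65.661064, π⊥ = -7+22·λ' ≈ -13.661064 ∉ [-1.4, 0.2) ⇒ out
candidate 4: (m,n)=(-2,-6) → π∥ = -2-6·λ ≈ -21.816654, π⊥ = -2-6·λ' ≈ -0.183346 ∈ [-1.4, 0.2) ⇒ IN Λ
candidate 5: (m,n)=(5,20) → π∥ = 5+20·λ ≈ 71.055513, π⊥ = 5+20·λ' ≈ -1.055513 ∈ [-1.4, 0.2) ⇒ IN Λ
candidate 6: (m,n)=(17,-6) → π∥ = 17-6·λ ≈ -2.816654, π⊥ = 17-6·λ' ≈ 18.816654 ∉ [-1.4, 0.2) ⇒ out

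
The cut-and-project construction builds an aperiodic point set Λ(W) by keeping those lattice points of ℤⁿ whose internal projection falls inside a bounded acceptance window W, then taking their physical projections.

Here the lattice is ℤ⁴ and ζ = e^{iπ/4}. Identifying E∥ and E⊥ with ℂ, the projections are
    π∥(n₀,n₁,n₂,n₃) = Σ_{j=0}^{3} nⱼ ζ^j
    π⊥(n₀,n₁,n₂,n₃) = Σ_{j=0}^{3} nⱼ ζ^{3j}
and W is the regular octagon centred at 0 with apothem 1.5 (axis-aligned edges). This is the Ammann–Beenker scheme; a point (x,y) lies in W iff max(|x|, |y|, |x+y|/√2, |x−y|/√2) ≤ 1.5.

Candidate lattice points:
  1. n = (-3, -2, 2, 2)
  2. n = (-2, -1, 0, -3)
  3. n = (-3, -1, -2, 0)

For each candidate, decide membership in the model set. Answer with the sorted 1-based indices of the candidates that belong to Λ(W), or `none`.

none

Internal map: ζ^{3j} for j=0..3 gives (1,0), (−√2/2,√2/2), (0,−1), (√2/2,√2/2).
#1 (-3, -2, 2, 2): internal (-0.171573, -2.000000); octagon support 2.000000 vs apothem 1.5 → ∉ W
#2 (-2, -1, 0, -3): internal (-3.414214, -2.828427); octagon support 4.414214 vs apothem 1.5 → ∉ W
#3 (-3, -1, -2, 0): internal (-2.292893, 1.292893); octagon support 2.535534 vs apothem 1.5 → ∉ W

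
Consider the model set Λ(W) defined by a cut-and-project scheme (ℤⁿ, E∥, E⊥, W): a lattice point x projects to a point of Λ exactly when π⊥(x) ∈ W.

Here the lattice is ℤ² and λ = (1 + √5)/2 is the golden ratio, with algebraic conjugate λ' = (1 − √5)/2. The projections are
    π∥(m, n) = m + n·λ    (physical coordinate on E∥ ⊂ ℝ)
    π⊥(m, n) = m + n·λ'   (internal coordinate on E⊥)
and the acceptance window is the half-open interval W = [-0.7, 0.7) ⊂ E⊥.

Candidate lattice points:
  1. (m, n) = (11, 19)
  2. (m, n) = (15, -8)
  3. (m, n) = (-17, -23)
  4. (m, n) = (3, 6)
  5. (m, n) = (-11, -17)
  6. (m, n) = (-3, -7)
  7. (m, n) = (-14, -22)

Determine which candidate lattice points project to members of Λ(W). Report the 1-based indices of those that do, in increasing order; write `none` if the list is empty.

Compute λ' = (1−√5)/2 = -0.61803, so π⊥(m,n) = m -0.61803·n.
[1] lift (11,19): star map gives -0.74265; window check -0.7 ≤ -0.74265 < 0.7 is false → out
[2] lift (15,-8): star map gives 19.94427; window check -0.7 ≤ 19.94427 < 0.7 is false → out
[3] lift (-17,-23): star map gives -2.78522; window check -0.7 ≤ -2.78522 < 0.7 is false → out
[4] lift (3,6): star map gives -0.70820; window check -0.7 ≤ -0.70820 < 0.7 is false → out
[5] lift (-11,-17): star map gives -0.49342; window check -0.7 ≤ -0.49342 < 0.7 is true → IN Λ
[6] lift (-3,-7): star map gives 1.32624; window check -0.7 ≤ 1.32624 < 0.7 is false → out
[7] lift (-14,-22): star map gives -0.40325; window check -0.7 ≤ -0.40325 < 0.7 is true → IN Λ

5, 7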